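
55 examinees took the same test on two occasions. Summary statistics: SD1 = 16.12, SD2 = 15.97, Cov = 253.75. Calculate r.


r = cov(X,Y) / (SD_X * SD_Y)
r = 253.75 / (16.12 * 15.97)
r = 253.75 / 257.4364
r = 0.9857

0.9857


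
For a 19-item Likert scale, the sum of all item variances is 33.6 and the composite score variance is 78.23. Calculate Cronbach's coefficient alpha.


alpha = (k/(k-1)) * (1 - sum(si^2)/s_total^2)
= (19/18) * (1 - 33.6/78.23)
alpha = 0.6022

0.6022


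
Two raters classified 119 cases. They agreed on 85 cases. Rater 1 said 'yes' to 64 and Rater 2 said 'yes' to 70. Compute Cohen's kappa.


P_o = 85/119 = 0.714286
P_e = (64*70 + 55*49) / 14161 = 0.506673
kappa = (P_o - P_e) / (1 - P_e)
kappa = (0.714286 - 0.506673) / (1 - 0.506673)
kappa = 0.4208

0.4208


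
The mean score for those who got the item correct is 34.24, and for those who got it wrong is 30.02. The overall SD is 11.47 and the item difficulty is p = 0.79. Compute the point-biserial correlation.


q = 1 - p = 0.21
rpb = ((M1 - M0) / SD) * sqrt(p * q)
rpb = ((34.24 - 30.02) / 11.47) * sqrt(0.79 * 0.21)
rpb = 0.1499

0.1499


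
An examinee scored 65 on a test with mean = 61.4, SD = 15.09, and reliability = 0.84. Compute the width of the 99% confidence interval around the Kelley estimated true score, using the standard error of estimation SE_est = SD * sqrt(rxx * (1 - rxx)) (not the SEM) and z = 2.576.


True score estimate = 0.84*65 + 0.16*61.4 = 64.424
SE_est = SD * sqrt(rxx * (1 - rxx)) = 15.09 * sqrt(0.84 * 0.16) = 15.09 * sqrt(0.1344) = 5.532085
CI = T_est +/- z * SE_est, so width = 2 * z * SE_est = 2 * 2.576 * 5.532085
Width = 28.5013

28.5013


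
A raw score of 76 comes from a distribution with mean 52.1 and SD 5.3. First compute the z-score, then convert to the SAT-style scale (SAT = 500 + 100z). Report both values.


z = (X - mean) / SD = (76 - 52.1) / 5.3
z = 23.9 / 5.3
z = 4.5094
SAT-scale = SAT = 500 + 100z
Carry z at full precision (z = 23.9 / 5.3) into the conversion:
SAT-scale = 500 + 100 * (23.9 / 5.3) = 500 + 2390 / 5.3
SAT-scale = 500 + 450.9434
SAT-scale = 950.9434

950.9434


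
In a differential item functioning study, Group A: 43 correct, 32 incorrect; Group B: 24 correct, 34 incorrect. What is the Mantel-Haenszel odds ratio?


Odds_A = 43/32 = 1.3438
Odds_B = 24/34 = 0.7059
OR = Odds_A / Odds_B = 1.3438 / 0.7059
Exactly, OR = (43 * 34) / (32 * 24) = 1462 / 768
OR = 1.9036

1.9036


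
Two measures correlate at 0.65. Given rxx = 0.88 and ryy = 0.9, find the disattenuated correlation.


r_corrected = rxy / sqrt(rxx * ryy)
= 0.65 / sqrt(0.88 * 0.9)
= 0.65 / sqrt(0.792)
= 0.65 / 0.889944
r_corrected = 0.7304

0.7304


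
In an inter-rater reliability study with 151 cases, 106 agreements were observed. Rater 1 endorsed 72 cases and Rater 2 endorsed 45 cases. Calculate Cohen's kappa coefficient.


P_o = 106/151 = 0.701987
P_e = (72*45 + 79*106) / 22801 = 0.509364
kappa = (P_o - P_e) / (1 - P_e)
kappa = (0.701987 - 0.509364) / (1 - 0.509364)
kappa = 0.3926

0.3926


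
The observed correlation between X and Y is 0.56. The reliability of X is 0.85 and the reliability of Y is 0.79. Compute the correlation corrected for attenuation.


r_corrected = rxy / sqrt(rxx * ryy)
= 0.56 / sqrt(0.85 * 0.79)
= 0.56 / sqrt(0.6715)
= 0.56 / 0.819451
r_corrected = 0.6834

0.6834


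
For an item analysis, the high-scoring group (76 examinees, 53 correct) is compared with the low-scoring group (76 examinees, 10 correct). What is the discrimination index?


p_upper = 53/76 = 0.6974
p_lower = 10/76 = 0.1316
D = 0.6974 - 0.1316 = 0.5658

0.5658


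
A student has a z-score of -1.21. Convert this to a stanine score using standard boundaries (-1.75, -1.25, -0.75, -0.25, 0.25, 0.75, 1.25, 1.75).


Stanine boundaries: [-1.75, -1.25, -0.75, -0.25, 0.25, 0.75, 1.25, 1.75]
z = -1.21
Check each boundary:
  z >= -1.75 -> could be stanine 2
  z >= -1.25 -> could be stanine 3
  z < -0.75
  z < -0.25
  z < 0.25
  z < 0.75
  z < 1.25
  z < 1.75
Highest qualifying boundary gives stanine = 3

3


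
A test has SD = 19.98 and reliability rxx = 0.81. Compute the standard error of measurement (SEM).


SEM = SD * sqrt(1 - rxx)
SEM = 19.98 * sqrt(1 - 0.81)
SEM = 19.98 * sqrt(0.19) = 19.98 * 0.43589
SEM = 8.7091

8.7091


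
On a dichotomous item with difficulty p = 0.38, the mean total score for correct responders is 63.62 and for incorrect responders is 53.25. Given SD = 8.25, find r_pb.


q = 1 - p = 0.62
rpb = ((M1 - M0) / SD) * sqrt(p * q)
rpb = ((63.62 - 53.25) / 8.25) * sqrt(0.38 * 0.62)
rpb = 0.6101

0.6101


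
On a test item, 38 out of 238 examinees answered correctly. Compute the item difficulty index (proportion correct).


Item difficulty p = number correct / total examinees
p = 38 / 238
p = 0.1597

0.1597


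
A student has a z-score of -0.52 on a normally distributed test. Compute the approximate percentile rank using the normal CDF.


CDF(z) = 0.5 * (1 + erf(z/sqrt(2)))
erf(-0.3677) = -0.3969
CDF = 0.3015
Percentile rank = 0.3015 * 100 = 30.15

30.15


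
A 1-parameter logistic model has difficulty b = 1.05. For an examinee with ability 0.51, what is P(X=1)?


theta - b = 0.51 - 1.05 = -0.54
exp(-(theta - b)) = exp(0.54) = 1.716
P = 1 / (1 + 1.716)
P = 0.3682

0.3682


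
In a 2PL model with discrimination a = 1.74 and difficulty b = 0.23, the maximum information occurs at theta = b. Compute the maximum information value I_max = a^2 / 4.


For 2PL, max info at theta = b = 0.23
I_max = a^2 / 4 = 1.74^2 / 4
= 3.0276 / 4
I_max = 0.7569

0.7569


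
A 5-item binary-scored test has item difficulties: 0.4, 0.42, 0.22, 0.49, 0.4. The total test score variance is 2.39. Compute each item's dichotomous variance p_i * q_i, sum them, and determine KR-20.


For each item, compute p_i * q_i:
  Item 1: 0.4 * 0.6 = 0.24
  Item 2: 0.42 * 0.58 = 0.2436
  Item 3: 0.22 * 0.78 = 0.1716
  Item 4: 0.49 * 0.51 = 0.2499
  Item 5: 0.4 * 0.6 = 0.24
Sum(p_i * q_i) = 0.24 + 0.2436 + 0.1716 + 0.2499 + 0.24 = 1.1451
KR-20 = (k/(k-1)) * (1 - Sum(p_i*q_i) / Var_total)
= (5/4) * (1 - 1.1451/2.39)
= 1.25 * 0.5209
KR-20 = 0.6511

0.6511


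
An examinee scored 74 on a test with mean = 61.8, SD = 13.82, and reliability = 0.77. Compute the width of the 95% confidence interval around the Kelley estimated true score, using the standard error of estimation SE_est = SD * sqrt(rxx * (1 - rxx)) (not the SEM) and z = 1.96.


True score estimate = 0.77*74 + 0.23*61.8 = 71.194
SE_est = SD * sqrt(rxx * (1 - rxx)) = 13.82 * sqrt(0.77 * 0.23) = 13.82 * sqrt(0.1771) = 5.815905
CI = T_est +/- z * SE_est, so width = 2 * z * SE_est = 2 * 1.96 * 5.815905
Width = 22.7983

22.7983


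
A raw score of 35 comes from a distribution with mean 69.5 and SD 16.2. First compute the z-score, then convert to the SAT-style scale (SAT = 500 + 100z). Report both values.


z = (X - mean) / SD = (35 - 69.5) / 16.2
z = -34.5 / 16.2
z = -2.1296
SAT-scale = SAT = 500 + 100z
Carry z at full precision (z = -34.5 / 16.2) into the conversion:
SAT-scale = 500 + 100 * (-34.5 / 16.2) = 500 + -3450 / 16.2
SAT-scale = 500 + -212.963
SAT-scale = 287.037

287.037


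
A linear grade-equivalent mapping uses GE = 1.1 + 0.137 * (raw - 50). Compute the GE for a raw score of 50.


raw - median = 50 - 50 = 0
slope * diff = 0.137 * 0 = 0.0
GE = 1.1 + 0.0
GE = 1.1

1.1


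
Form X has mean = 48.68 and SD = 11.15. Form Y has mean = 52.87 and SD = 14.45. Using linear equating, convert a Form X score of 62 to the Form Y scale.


slope = SD_Y / SD_X = 14.45 / 11.15 ~ 1.296
intercept = mean_Y - slope * mean_X = 52.87 - (14.45 / 11.15) * 48.68 ~ -10.2175
Y = slope * X + intercept. To avoid rounding drift from the rounded slope/intercept, evaluate the equivalent form Y = mean_Y + SD_Y * (X - mean_X) / SD_X at full precision:
Y = 52.87 + 14.45 * (62 - 48.68) / 11.15
Y = 52.87 + 14.45 * 13.32 / 11.15
Y = 52.87 + 192.474 / 11.15
Y = 52.87 + 17.2622
Y = 70.1322

70.1322


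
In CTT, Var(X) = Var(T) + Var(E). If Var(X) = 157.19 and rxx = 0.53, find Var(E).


var_true = rxx * var_obs = 0.53 * 157.19 = 83.3107
var_error = var_obs - var_true
var_error = 157.19 - 83.3107
var_error = 73.8793

73.8793


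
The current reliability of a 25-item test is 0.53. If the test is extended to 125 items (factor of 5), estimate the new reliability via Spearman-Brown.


r_new = (n * rxx) / (1 + (n-1) * rxx)
r_new = (5 * 0.53) / (1 + 4 * 0.53)
r_new = 2.65 / 3.12
r_new = 0.8494

0.8494


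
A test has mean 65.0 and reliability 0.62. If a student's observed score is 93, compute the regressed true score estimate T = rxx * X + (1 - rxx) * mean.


T_est = rxx * X + (1 - rxx) * mean
T_est = 0.62 * 93 + 0.38 * 65.0
T_est = 57.66 + 24.7
T_est = 82.36

82.36


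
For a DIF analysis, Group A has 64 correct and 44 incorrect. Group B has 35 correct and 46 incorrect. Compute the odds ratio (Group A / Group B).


Odds_A = 64/44 = 1.4545
Odds_B = 35/46 = 0.7609
OR = Odds_A / Odds_B = 1.4545 / 0.7609
Exactly, OR = (64 * 46) / (44 * 35) = 2944 / 1540
OR = 1.9117

1.9117


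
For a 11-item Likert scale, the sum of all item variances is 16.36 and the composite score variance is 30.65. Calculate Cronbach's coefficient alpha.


alpha = (k/(k-1)) * (1 - sum(si^2)/s_total^2)
= (11/10) * (1 - 16.36/30.65)
alpha = 0.5129

0.5129


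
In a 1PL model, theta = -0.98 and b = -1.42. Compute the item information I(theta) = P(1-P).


P = 1/(1+exp(-(-0.98--1.42))) = 0.6083
I = P*(1-P) = 0.6083 * 0.3917
I = 0.2383

0.2383


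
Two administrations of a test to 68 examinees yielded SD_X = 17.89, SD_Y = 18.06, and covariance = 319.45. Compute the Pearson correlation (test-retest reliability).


r = cov(X,Y) / (SD_X * SD_Y)
r = 319.45 / (17.89 * 18.06)
r = 319.45 / 323.0934
r = 0.9887

0.9887


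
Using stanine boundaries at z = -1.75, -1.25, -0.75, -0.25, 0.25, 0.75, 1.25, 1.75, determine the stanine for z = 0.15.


Stanine boundaries: [-1.75, -1.25, -0.75, -0.25, 0.25, 0.75, 1.25, 1.75]
z = 0.15
Check each boundary:
  z >= -1.75 -> could be stanine 2
  z >= -1.25 -> could be stanine 3
  z >= -0.75 -> could be stanine 4
  z >= -0.25 -> could be stanine 5
  z < 0.25
  z < 0.75
  z < 1.25
  z < 1.75
Highest qualifying boundary gives stanine = 5

5


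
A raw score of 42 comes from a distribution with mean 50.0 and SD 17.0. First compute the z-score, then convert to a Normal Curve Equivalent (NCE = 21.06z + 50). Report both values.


z = (X - mean) / SD = (42 - 50.0) / 17.0
z = -8.0 / 17.0
z = -0.4706
NCE = NCE = 21.06z + 50
Carry z at full precision (z = -8.0 / 17.0) into the conversion:
NCE = 21.06 * (-8.0 / 17.0) + 50 = -168.48 / 17.0 + 50
NCE = -9.9106 + 50
NCE = 40.0894

40.0894


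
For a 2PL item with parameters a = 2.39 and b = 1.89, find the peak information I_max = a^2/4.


For 2PL, max info at theta = b = 1.89
I_max = a^2 / 4 = 2.39^2 / 4
= 5.7121 / 4
I_max = 1.428

1.428


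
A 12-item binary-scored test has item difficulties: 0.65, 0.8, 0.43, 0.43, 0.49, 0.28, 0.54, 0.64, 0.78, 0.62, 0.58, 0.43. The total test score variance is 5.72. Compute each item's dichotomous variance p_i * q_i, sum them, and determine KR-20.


For each item, compute p_i * q_i:
  Item 1: 0.65 * 0.35 = 0.2275
  Item 2: 0.8 * 0.2 = 0.16
  Item 3: 0.43 * 0.57 = 0.2451
  Item 4: 0.43 * 0.57 = 0.2451
  Item 5: 0.49 * 0.51 = 0.2499
  Item 6: 0.28 * 0.72 = 0.2016
  Item 7: 0.54 * 0.46 = 0.2484
  Item 8: 0.64 * 0.36 = 0.2304
  Item 9: 0.78 * 0.22 = 0.1716
  Item 10: 0.62 * 0.38 = 0.2356
  Item 11: 0.58 * 0.42 = 0.2436
  Item 12: 0.43 * 0.57 = 0.2451
Sum(p_i * q_i) = 0.2275 + 0.16 + 0.2451 + 0.2451 + 0.2499 + 0.2016 + 0.2484 + 0.2304 + 0.1716 + 0.2356 + 0.2436 + 0.2451 = 2.7039
KR-20 = (k/(k-1)) * (1 - Sum(p_i*q_i) / Var_total)
= (12/11) * (1 - 2.7039/5.72)
= 1.0909 * 0.5273
KR-20 = 0.5752

0.5752


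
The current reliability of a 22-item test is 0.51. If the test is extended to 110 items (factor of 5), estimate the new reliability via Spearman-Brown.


r_new = (n * rxx) / (1 + (n-1) * rxx)
r_new = (5 * 0.51) / (1 + 4 * 0.51)
r_new = 2.55 / 3.04
r_new = 0.8388

0.8388


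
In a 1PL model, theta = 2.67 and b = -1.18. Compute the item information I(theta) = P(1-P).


P = 1/(1+exp(-(2.67--1.18))) = 0.9792
I = P*(1-P) = 0.9792 * 0.0208
I = 0.0204

0.0204


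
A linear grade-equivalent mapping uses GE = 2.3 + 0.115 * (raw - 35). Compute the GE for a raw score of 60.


raw - median = 60 - 35 = 25
slope * diff = 0.115 * 25 = 2.875
GE = 2.3 + 2.875
GE = 5.175

5.175


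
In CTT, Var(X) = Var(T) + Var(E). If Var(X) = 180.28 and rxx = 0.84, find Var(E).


var_true = rxx * var_obs = 0.84 * 180.28 = 151.4352
var_error = var_obs - var_true
var_error = 180.28 - 151.4352
var_error = 28.8448

28.8448


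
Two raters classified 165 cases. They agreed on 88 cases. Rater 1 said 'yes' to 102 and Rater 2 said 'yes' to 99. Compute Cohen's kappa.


P_o = 88/165 = 0.533333
P_e = (102*99 + 63*66) / 27225 = 0.523636
kappa = (P_o - P_e) / (1 - P_e)
kappa = (0.533333 - 0.523636) / (1 - 0.523636)
kappa = 0.0204

0.0204


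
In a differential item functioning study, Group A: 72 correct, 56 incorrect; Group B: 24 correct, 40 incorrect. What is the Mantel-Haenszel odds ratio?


Odds_A = 72/56 = 1.2857
Odds_B = 24/40 = 0.6
OR = Odds_A / Odds_B = 1.2857 / 0.6
Exactly, OR = (72 * 40) / (56 * 24) = 2880 / 1344
OR = 2.1429

2.1429


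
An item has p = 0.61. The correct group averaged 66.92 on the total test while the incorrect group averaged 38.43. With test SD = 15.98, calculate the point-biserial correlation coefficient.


q = 1 - p = 0.39
rpb = ((M1 - M0) / SD) * sqrt(p * q)
rpb = ((66.92 - 38.43) / 15.98) * sqrt(0.61 * 0.39)
rpb = 0.8696

0.8696


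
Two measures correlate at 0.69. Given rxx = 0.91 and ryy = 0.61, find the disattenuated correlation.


r_corrected = rxy / sqrt(rxx * ryy)
= 0.69 / sqrt(0.91 * 0.61)
= 0.69 / sqrt(0.5551)
= 0.69 / 0.74505
r_corrected = 0.9261

0.9261


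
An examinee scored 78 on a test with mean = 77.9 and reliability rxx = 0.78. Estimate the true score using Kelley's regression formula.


T_est = rxx * X + (1 - rxx) * mean
T_est = 0.78 * 78 + 0.22 * 77.9
T_est = 60.84 + 17.138
T_est = 77.978

77.978


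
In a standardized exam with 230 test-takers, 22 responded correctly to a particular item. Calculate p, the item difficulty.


Item difficulty p = number correct / total examinees
p = 22 / 230
p = 0.0957

0.0957


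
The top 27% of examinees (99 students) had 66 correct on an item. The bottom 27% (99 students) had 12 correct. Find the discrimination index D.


p_upper = 66/99 = 0.6667
p_lower = 12/99 = 0.1212
D = 0.6667 - 0.1212 = 0.5455

0.5455


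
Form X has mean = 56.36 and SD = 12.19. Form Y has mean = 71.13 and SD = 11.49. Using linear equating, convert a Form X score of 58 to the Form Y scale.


slope = SD_Y / SD_X = 11.49 / 12.19 ~ 0.9426
intercept = mean_Y - slope * mean_X = 71.13 - (11.49 / 12.19) * 56.36 ~ 18.0064
Y = slope * X + intercept. To avoid rounding drift from the rounded slope/intercept, evaluate the equivalent form Y = mean_Y + SD_Y * (X - mean_X) / SD_X at full precision:
Y = 71.13 + 11.49 * (58 - 56.36) / 12.19
Y = 71.13 + 11.49 * 1.64 / 12.19
Y = 71.13 + 18.8436 / 12.19
Y = 71.13 + 1.5458
Y = 72.6758

72.6758


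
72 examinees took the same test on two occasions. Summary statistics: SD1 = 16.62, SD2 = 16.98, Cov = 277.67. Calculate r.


r = cov(X,Y) / (SD_X * SD_Y)
r = 277.67 / (16.62 * 16.98)
r = 277.67 / 282.2076
r = 0.9839

0.9839


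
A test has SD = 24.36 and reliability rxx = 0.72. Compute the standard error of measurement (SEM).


SEM = SD * sqrt(1 - rxx)
SEM = 24.36 * sqrt(1 - 0.72)
SEM = 24.36 * sqrt(0.28) = 24.36 * 0.52915
SEM = 12.8901

12.8901


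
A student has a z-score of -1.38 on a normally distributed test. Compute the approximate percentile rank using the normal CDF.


CDF(z) = 0.5 * (1 + erf(z/sqrt(2)))
erf(-0.9758) = -0.8324
CDF = 0.0838
Percentile rank = 0.0838 * 100 = 8.38

8.38


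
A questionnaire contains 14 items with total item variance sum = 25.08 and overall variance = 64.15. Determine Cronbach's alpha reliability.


alpha = (k/(k-1)) * (1 - sum(si^2)/s_total^2)
= (14/13) * (1 - 25.08/64.15)
alpha = 0.6559

0.6559


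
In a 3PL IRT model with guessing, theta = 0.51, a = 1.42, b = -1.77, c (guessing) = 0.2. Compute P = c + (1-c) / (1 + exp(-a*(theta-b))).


logit = 1.42*(0.51 - -1.77) = 3.2376
P* = 1/(1 + exp(-3.2376)) = 0.9622
P = 0.2 + (1 - 0.2) * 0.9622
P = 0.9698

0.9698


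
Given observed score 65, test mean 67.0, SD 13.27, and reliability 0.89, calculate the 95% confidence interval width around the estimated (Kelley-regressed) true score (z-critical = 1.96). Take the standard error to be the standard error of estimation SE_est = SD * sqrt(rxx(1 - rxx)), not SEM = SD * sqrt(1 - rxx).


True score estimate = 0.89*65 + 0.11*67.0 = 65.22
SE_est = SD * sqrt(rxx * (1 - rxx)) = 13.27 * sqrt(0.89 * 0.11) = 13.27 * sqrt(0.0979) = 4.152047
CI = T_est +/- z * SE_est, so width = 2 * z * SE_est = 2 * 1.96 * 4.152047
Width = 16.276

16.276


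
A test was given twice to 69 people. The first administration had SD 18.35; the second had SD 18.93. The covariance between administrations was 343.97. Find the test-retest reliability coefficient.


r = cov(X,Y) / (SD_X * SD_Y)
r = 343.97 / (18.35 * 18.93)
r = 343.97 / 347.3655
r = 0.9902

0.9902


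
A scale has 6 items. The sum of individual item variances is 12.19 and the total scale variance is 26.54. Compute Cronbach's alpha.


alpha = (k/(k-1)) * (1 - sum(si^2)/s_total^2)
= (6/5) * (1 - 12.19/26.54)
alpha = 0.6488

0.6488


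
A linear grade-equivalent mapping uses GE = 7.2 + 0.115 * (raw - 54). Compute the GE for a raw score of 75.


raw - median = 75 - 54 = 21
slope * diff = 0.115 * 21 = 2.415
GE = 7.2 + 2.415
GE = 9.615

9.615


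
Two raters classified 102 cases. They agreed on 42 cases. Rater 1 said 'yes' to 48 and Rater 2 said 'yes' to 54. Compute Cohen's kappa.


P_o = 42/102 = 0.411765
P_e = (48*54 + 54*48) / 10404 = 0.49827
kappa = (P_o - P_e) / (1 - P_e)
kappa = (0.411765 - 0.49827) / (1 - 0.49827)
kappa = -0.1724

-0.1724


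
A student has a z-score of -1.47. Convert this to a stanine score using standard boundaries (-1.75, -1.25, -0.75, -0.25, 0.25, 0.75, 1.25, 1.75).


Stanine boundaries: [-1.75, -1.25, -0.75, -0.25, 0.25, 0.75, 1.25, 1.75]
z = -1.47
Check each boundary:
  z >= -1.75 -> could be stanine 2
  z < -1.25
  z < -0.75
  z < -0.25
  z < 0.25
  z < 0.75
  z < 1.25
  z < 1.75
Highest qualifying boundary gives stanine = 2

2


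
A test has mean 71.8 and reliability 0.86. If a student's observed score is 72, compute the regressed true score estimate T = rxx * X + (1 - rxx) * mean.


T_est = rxx * X + (1 - rxx) * mean
T_est = 0.86 * 72 + 0.14 * 71.8
T_est = 61.92 + 10.052
T_est = 71.972

71.972


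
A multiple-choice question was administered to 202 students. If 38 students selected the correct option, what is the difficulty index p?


Item difficulty p = number correct / total examinees
p = 38 / 202
p = 0.1881

0.1881


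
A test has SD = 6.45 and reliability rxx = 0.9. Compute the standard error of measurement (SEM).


SEM = SD * sqrt(1 - rxx)
SEM = 6.45 * sqrt(1 - 0.9)
SEM = 6.45 * sqrt(0.1) = 6.45 * 0.316228
SEM = 2.0397

2.0397


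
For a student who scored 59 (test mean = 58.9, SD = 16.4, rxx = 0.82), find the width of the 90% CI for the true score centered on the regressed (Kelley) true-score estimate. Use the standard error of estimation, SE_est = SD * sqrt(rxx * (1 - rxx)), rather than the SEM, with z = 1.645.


True score estimate = 0.82*59 + 0.18*58.9 = 58.982
SE_est = SD * sqrt(rxx * (1 - rxx)) = 16.4 * sqrt(0.82 * 0.18) = 16.4 * sqrt(0.1476) = 6.300674
CI = T_est +/- z * SE_est, so width = 2 * z * SE_est = 2 * 1.645 * 6.300674
Width = 20.7292

20.7292


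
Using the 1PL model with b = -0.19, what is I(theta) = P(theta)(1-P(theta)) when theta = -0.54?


P = 1/(1+exp(-(-0.54--0.19))) = 0.4134
I = P*(1-P) = 0.4134 * 0.5866
I = 0.2425

0.2425


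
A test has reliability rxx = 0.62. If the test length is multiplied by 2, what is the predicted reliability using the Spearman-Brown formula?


r_new = (n * rxx) / (1 + (n-1) * rxx)
r_new = (2 * 0.62) / (1 + 1 * 0.62)
r_new = 1.24 / 1.62
r_new = 0.7654

0.7654


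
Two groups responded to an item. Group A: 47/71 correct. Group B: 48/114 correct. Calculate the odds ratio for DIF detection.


Odds_A = 47/24 = 1.9583
Odds_B = 48/66 = 0.7273
OR = Odds_A / Odds_B = 1.9583 / 0.7273
Exactly, OR = (47 * 66) / (24 * 48) = 3102 / 1152
OR = 2.6927

2.6927


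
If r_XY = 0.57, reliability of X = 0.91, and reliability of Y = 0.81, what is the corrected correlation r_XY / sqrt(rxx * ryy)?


r_corrected = rxy / sqrt(rxx * ryy)
= 0.57 / sqrt(0.91 * 0.81)
= 0.57 / sqrt(0.7371)
= 0.57 / 0.858545
r_corrected = 0.6639

0.6639


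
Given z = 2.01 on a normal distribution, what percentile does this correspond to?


CDF(z) = 0.5 * (1 + erf(z/sqrt(2)))
erf(1.4213) = 0.9556
CDF = 0.9778
Percentile rank = 0.9778 * 100 = 97.78

97.78


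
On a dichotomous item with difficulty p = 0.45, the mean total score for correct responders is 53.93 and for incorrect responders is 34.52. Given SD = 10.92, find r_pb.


q = 1 - p = 0.55
rpb = ((M1 - M0) / SD) * sqrt(p * q)
rpb = ((53.93 - 34.52) / 10.92) * sqrt(0.45 * 0.55)
rpb = 0.8843

0.8843


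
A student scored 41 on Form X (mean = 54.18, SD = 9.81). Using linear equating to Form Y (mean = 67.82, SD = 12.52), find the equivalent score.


slope = SD_Y / SD_X = 12.52 / 9.81 ~ 1.2762
intercept = mean_Y - slope * mean_X = 67.82 - (12.52 / 9.81) * 54.18 ~ -1.3272
Y = slope * X + intercept. To avoid rounding drift from the rounded slope/intercept, evaluate the equivalent form Y = mean_Y + SD_Y * (X - mean_X) / SD_X at full precision:
Y = 67.82 + 12.52 * (41 - 54.18) / 9.81
Y = 67.82 - 12.52 * 13.18 / 9.81
Y = 67.82 - 165.0136 / 9.81
Y = 67.82 - 16.821
Y = 50.999

50.999


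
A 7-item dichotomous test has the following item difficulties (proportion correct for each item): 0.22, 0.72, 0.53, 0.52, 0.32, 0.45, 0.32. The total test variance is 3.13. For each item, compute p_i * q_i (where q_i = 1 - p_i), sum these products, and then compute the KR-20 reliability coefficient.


For each item, compute p_i * q_i:
  Item 1: 0.22 * 0.78 = 0.1716
  Item 2: 0.72 * 0.28 = 0.2016
  Item 3: 0.53 * 0.47 = 0.2491
  Item 4: 0.52 * 0.48 = 0.2496
  Item 5: 0.32 * 0.68 = 0.2176
  Item 6: 0.45 * 0.55 = 0.2475
  Item 7: 0.32 * 0.68 = 0.2176
Sum(p_i * q_i) = 0.1716 + 0.2016 + 0.2491 + 0.2496 + 0.2176 + 0.2475 + 0.2176 = 1.5546
KR-20 = (k/(k-1)) * (1 - Sum(p_i*q_i) / Var_total)
= (7/6) * (1 - 1.5546/3.13)
= 1.1667 * 0.5033
KR-20 = 0.5872

0.5872


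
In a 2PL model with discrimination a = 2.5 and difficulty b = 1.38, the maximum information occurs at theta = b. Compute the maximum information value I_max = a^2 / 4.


For 2PL, max info at theta = b = 1.38
I_max = a^2 / 4 = 2.5^2 / 4
= 6.25 / 4
I_max = 1.5625

1.5625


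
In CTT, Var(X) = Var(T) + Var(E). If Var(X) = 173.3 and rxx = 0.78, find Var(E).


var_true = rxx * var_obs = 0.78 * 173.3 = 135.174
var_error = var_obs - var_true
var_error = 173.3 - 135.174
var_error = 38.126

38.126


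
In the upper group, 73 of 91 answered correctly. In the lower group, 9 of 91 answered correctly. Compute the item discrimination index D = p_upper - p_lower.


p_upper = 73/91 = 0.8022
p_lower = 9/91 = 0.0989
D = 0.8022 - 0.0989 = 0.7033

0.7033


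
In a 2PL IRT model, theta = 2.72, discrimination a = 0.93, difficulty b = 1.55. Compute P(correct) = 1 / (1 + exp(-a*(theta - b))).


a*(theta - b) = 0.93 * (2.72 - 1.55) = 1.0881
exp(-1.0881) = 0.3369
P = 1 / (1 + 0.3369)
P = 0.748

0.748


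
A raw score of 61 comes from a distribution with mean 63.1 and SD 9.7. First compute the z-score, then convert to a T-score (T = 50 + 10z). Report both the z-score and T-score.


z = (X - mean) / SD = (61 - 63.1) / 9.7
z = -2.1 / 9.7
z = -0.2165
T-score = T = 50 + 10z
Carry z at full precision (z = -2.1 / 9.7) into the conversion:
T-score = 50 + 10 * (-2.1 / 9.7) = 50 + -21 / 9.7
T-score = 50 + -2.1649
T-score = 47.8351

47.8351


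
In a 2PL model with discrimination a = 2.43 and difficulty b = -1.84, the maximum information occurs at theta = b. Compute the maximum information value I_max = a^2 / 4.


For 2PL, max info at theta = b = -1.84
I_max = a^2 / 4 = 2.43^2 / 4
= 5.9049 / 4
I_max = 1.4762

1.4762


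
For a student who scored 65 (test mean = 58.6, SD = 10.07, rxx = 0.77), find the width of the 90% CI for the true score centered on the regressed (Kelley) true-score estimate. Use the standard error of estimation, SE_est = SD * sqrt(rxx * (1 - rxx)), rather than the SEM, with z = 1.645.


True score estimate = 0.77*65 + 0.23*58.6 = 63.528
SE_est = SD * sqrt(rxx * (1 - rxx)) = 10.07 * sqrt(0.77 * 0.23) = 10.07 * sqrt(0.1771) = 4.237783
CI = T_est +/- z * SE_est, so width = 2 * z * SE_est = 2 * 1.645 * 4.237783
Width = 13.9423

13.9423


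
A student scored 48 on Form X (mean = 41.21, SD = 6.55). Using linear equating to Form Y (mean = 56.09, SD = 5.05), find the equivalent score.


slope = SD_Y / SD_X = 5.05 / 6.55 ~ 0.771
intercept = mean_Y - slope * mean_X = 56.09 - (5.05 / 6.55) * 41.21 ~ 24.3174
Y = slope * X + intercept. To avoid rounding drift from the rounded slope/intercept, evaluate the equivalent form Y = mean_Y + SD_Y * (X - mean_X) / SD_X at full precision:
Y = 56.09 + 5.05 * (48 - 41.21) / 6.55
Y = 56.09 + 5.05 * 6.79 / 6.55
Y = 56.09 + 34.2895 / 6.55
Y = 56.09 + 5.235
Y = 61.325

61.325


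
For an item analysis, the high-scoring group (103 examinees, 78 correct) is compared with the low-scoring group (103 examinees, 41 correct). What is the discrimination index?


p_upper = 78/103 = 0.7573
p_lower = 41/103 = 0.3981
D = 0.7573 - 0.3981 = 0.3592

0.3592


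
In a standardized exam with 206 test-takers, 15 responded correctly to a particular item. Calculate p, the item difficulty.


Item difficulty p = number correct / total examinees
p = 15 / 206
p = 0.0728

0.0728


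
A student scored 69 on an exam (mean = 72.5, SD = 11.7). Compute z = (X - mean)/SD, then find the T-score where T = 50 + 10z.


z = (X - mean) / SD = (69 - 72.5) / 11.7
z = -3.5 / 11.7
z = -0.2991
T-score = T = 50 + 10z
Carry z at full precision (z = -3.5 / 11.7) into the conversion:
T-score = 50 + 10 * (-3.5 / 11.7) = 50 + -35 / 11.7
T-score = 50 + -2.9915
T-score = 47.0085

47.0085


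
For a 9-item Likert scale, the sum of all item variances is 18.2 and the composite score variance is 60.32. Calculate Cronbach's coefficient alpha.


alpha = (k/(k-1)) * (1 - sum(si^2)/s_total^2)
= (9/8) * (1 - 18.2/60.32)
alpha = 0.7856

0.7856


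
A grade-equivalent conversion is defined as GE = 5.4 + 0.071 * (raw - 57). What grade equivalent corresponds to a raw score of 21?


raw - median = 21 - 57 = -36
slope * diff = 0.071 * -36 = -2.556
GE = 5.4 + -2.556
GE = 2.844

2.844


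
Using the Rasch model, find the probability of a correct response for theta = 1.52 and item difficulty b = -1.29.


theta - b = 1.52 - -1.29 = 2.81
exp(-(theta - b)) = exp(-2.81) = 0.0602
P = 1 / (1 + 0.0602)
P = 0.9432

0.9432


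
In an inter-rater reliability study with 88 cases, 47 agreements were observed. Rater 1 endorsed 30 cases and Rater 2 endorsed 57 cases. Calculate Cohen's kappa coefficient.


P_o = 47/88 = 0.534091
P_e = (30*57 + 58*31) / 7744 = 0.452996
kappa = (P_o - P_e) / (1 - P_e)
kappa = (0.534091 - 0.452996) / (1 - 0.452996)
kappa = 0.1483

0.1483


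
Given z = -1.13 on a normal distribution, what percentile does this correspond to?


CDF(z) = 0.5 * (1 + erf(z/sqrt(2)))
erf(-0.799) = -0.7415
CDF = 0.1292
Percentile rank = 0.1292 * 100 = 12.92

12.92


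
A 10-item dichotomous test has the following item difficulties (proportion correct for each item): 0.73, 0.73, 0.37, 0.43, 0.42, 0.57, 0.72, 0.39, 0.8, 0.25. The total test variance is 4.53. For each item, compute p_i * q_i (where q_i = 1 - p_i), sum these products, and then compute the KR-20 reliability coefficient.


For each item, compute p_i * q_i:
  Item 1: 0.73 * 0.27 = 0.1971
  Item 2: 0.73 * 0.27 = 0.1971
  Item 3: 0.37 * 0.63 = 0.2331
  Item 4: 0.43 * 0.57 = 0.2451
  Item 5: 0.42 * 0.58 = 0.2436
  Item 6: 0.57 * 0.43 = 0.2451
  Item 7: 0.72 * 0.28 = 0.2016
  Item 8: 0.39 * 0.61 = 0.2379
  Item 9: 0.8 * 0.2 = 0.16
  Item 10: 0.25 * 0.75 = 0.1875
Sum(p_i * q_i) = 0.1971 + 0.1971 + 0.2331 + 0.2451 + 0.2436 + 0.2451 + 0.2016 + 0.2379 + 0.16 + 0.1875 = 2.1481
KR-20 = (k/(k-1)) * (1 - Sum(p_i*q_i) / Var_total)
= (10/9) * (1 - 2.1481/4.53)
= 1.1111 * 0.5258
KR-20 = 0.5842

0.5842


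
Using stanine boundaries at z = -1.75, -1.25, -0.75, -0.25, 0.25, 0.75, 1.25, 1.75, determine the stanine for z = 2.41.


Stanine boundaries: [-1.75, -1.25, -0.75, -0.25, 0.25, 0.75, 1.25, 1.75]
z = 2.41
Check each boundary:
  z >= -1.75 -> could be stanine 2
  z >= -1.25 -> could be stanine 3
  z >= -0.75 -> could be stanine 4
  z >= -0.25 -> could be stanine 5
  z >= 0.25 -> could be stanine 6
  z >= 0.75 -> could be stanine 7
  z >= 1.25 -> could be stanine 8
  z >= 1.75 -> could be stanine 9
Highest qualifying boundary gives stanine = 9

9


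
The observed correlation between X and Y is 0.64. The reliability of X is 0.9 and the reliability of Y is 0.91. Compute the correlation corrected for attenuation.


r_corrected = rxy / sqrt(rxx * ryy)
= 0.64 / sqrt(0.9 * 0.91)
= 0.64 / sqrt(0.819)
= 0.64 / 0.904986
r_corrected = 0.7072

0.7072


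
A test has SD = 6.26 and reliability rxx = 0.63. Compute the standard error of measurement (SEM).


SEM = SD * sqrt(1 - rxx)
SEM = 6.26 * sqrt(1 - 0.63)
SEM = 6.26 * sqrt(0.37) = 6.26 * 0.608276
SEM = 3.8078

3.8078


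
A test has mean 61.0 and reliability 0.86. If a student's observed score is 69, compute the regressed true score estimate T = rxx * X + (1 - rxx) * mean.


T_est = rxx * X + (1 - rxx) * mean
T_est = 0.86 * 69 + 0.14 * 61.0
T_est = 59.34 + 8.54
T_est = 67.88

67.88


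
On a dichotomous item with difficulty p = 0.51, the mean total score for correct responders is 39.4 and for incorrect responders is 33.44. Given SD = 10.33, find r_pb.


q = 1 - p = 0.49
rpb = ((M1 - M0) / SD) * sqrt(p * q)
rpb = ((39.4 - 33.44) / 10.33) * sqrt(0.51 * 0.49)
rpb = 0.2884

0.2884


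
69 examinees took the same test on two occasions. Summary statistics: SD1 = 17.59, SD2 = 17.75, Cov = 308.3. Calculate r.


r = cov(X,Y) / (SD_X * SD_Y)
r = 308.3 / (17.59 * 17.75)
r = 308.3 / 312.2225
r = 0.9874

0.9874


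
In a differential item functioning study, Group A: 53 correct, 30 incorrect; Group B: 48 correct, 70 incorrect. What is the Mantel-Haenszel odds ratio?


Odds_A = 53/30 = 1.7667
Odds_B = 48/70 = 0.6857
OR = Odds_A / Odds_B = 1.7667 / 0.6857
Exactly, OR = (53 * 70) / (30 * 48) = 3710 / 1440
OR = 2.5764

2.5764


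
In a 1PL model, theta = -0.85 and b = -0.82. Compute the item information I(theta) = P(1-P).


P = 1/(1+exp(-(-0.85--0.82))) = 0.4925
I = P*(1-P) = 0.4925 * 0.5075
I = 0.2499

0.2499


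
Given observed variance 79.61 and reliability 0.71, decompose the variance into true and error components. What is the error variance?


var_true = rxx * var_obs = 0.71 * 79.61 = 56.5231
var_error = var_obs - var_true
var_error = 79.61 - 56.5231
var_error = 23.0869

23.0869


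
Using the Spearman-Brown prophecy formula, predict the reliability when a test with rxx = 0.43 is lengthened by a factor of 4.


r_new = (n * rxx) / (1 + (n-1) * rxx)
r_new = (4 * 0.43) / (1 + 3 * 0.43)
r_new = 1.72 / 2.29
r_new = 0.7511

0.7511


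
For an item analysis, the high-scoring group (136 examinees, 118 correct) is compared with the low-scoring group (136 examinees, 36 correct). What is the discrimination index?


p_upper = 118/136 = 0.8676
p_lower = 36/136 = 0.2647
D = 0.8676 - 0.2647 = 0.6029

0.6029


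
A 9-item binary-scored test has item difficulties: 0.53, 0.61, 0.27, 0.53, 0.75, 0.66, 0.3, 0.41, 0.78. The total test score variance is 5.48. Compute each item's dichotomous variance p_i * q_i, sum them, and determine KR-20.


For each item, compute p_i * q_i:
  Item 1: 0.53 * 0.47 = 0.2491
  Item 2: 0.61 * 0.39 = 0.2379
  Item 3: 0.27 * 0.73 = 0.1971
  Item 4: 0.53 * 0.47 = 0.2491
  Item 5: 0.75 * 0.25 = 0.1875
  Item 6: 0.66 * 0.34 = 0.2244
  Item 7: 0.3 * 0.7 = 0.21
  Item 8: 0.41 * 0.59 = 0.2419
  Item 9: 0.78 * 0.22 = 0.1716
Sum(p_i * q_i) = 0.2491 + 0.2379 + 0.1971 + 0.2491 + 0.1875 + 0.2244 + 0.21 + 0.2419 + 0.1716 = 1.9686
KR-20 = (k/(k-1)) * (1 - Sum(p_i*q_i) / Var_total)
= (9/8) * (1 - 1.9686/5.48)
= 1.125 * 0.6408
KR-20 = 0.7209

0.7209


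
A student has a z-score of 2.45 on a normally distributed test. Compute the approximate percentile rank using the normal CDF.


CDF(z) = 0.5 * (1 + erf(z/sqrt(2)))
erf(1.7324) = 0.9857
CDF = 0.9929
Percentile rank = 0.9929 * 100 = 99.29

99.29


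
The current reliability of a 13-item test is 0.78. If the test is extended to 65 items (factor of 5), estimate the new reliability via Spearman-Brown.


r_new = (n * rxx) / (1 + (n-1) * rxx)
r_new = (5 * 0.78) / (1 + 4 * 0.78)
r_new = 3.9 / 4.12
r_new = 0.9466

0.9466


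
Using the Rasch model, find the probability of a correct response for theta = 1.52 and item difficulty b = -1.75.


theta - b = 1.52 - -1.75 = 3.27
exp(-(theta - b)) = exp(-3.27) = 0.038
P = 1 / (1 + 0.038)
P = 0.9634

0.9634


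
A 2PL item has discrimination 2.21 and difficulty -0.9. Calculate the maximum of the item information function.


For 2PL, max info at theta = b = -0.9
I_max = a^2 / 4 = 2.21^2 / 4
= 4.8841 / 4
I_max = 1.221

1.221


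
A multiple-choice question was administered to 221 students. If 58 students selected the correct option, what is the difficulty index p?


Item difficulty p = number correct / total examinees
p = 58 / 221
p = 0.2624

0.2624


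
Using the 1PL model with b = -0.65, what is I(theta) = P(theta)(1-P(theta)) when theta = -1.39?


P = 1/(1+exp(-(-1.39--0.65))) = 0.323
I = P*(1-P) = 0.323 * 0.677
I = 0.2187

0.2187


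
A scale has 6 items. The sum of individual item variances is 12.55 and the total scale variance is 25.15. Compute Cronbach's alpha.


alpha = (k/(k-1)) * (1 - sum(si^2)/s_total^2)
= (6/5) * (1 - 12.55/25.15)
alpha = 0.6012

0.6012


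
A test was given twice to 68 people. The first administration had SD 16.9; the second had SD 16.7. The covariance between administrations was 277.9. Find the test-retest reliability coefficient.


r = cov(X,Y) / (SD_X * SD_Y)
r = 277.9 / (16.9 * 16.7)
r = 277.9 / 282.23
r = 0.9847

0.9847


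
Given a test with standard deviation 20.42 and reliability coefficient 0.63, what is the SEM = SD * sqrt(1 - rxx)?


SEM = SD * sqrt(1 - rxx)
SEM = 20.42 * sqrt(1 - 0.63)
SEM = 20.42 * sqrt(0.37) = 20.42 * 0.608276
SEM = 12.421

12.421


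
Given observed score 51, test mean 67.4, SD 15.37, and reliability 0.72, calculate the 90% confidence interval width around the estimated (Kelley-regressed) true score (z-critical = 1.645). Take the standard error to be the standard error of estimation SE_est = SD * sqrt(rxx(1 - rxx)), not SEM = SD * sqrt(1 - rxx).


True score estimate = 0.72*51 + 0.28*67.4 = 55.592
SE_est = SD * sqrt(rxx * (1 - rxx)) = 15.37 * sqrt(0.72 * 0.28) = 15.37 * sqrt(0.2016) = 6.901113
CI = T_est +/- z * SE_est, so width = 2 * z * SE_est = 2 * 1.645 * 6.901113
Width = 22.7047

22.7047


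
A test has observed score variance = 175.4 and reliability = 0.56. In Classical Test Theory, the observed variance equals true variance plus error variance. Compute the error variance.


var_true = rxx * var_obs = 0.56 * 175.4 = 98.224
var_error = var_obs - var_true
var_error = 175.4 - 98.224
var_error = 77.176

77.176


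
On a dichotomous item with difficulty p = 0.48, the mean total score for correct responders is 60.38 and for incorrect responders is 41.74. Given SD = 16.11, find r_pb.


q = 1 - p = 0.52
rpb = ((M1 - M0) / SD) * sqrt(p * q)
rpb = ((60.38 - 41.74) / 16.11) * sqrt(0.48 * 0.52)
rpb = 0.5781

0.5781


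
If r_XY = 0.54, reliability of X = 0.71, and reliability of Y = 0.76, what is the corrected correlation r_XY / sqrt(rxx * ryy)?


r_corrected = rxy / sqrt(rxx * ryy)
= 0.54 / sqrt(0.71 * 0.76)
= 0.54 / sqrt(0.5396)
= 0.54 / 0.734575
r_corrected = 0.7351

0.7351


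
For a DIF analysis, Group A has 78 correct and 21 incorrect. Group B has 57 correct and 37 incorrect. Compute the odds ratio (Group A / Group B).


Odds_A = 78/21 = 3.7143
Odds_B = 57/37 = 1.5405
OR = Odds_A / Odds_B = 3.7143 / 1.5405
Exactly, OR = (78 * 37) / (21 * 57) = 2886 / 1197
OR = 2.411

2.411


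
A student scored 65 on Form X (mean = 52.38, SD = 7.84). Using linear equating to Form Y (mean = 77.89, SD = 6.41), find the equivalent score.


slope = SD_Y / SD_X = 6.41 / 7.84 ~ 0.8176
intercept = mean_Y - slope * mean_X = 77.89 - (6.41 / 7.84) * 52.38 ~ 35.064
Y = slope * X + intercept. To avoid rounding drift from the rounded slope/intercept, evaluate the equivalent form Y = mean_Y + SD_Y * (X - mean_X) / SD_X at full precision:
Y = 77.89 + 6.41 * (65 - 52.38) / 7.84
Y = 77.89 + 6.41 * 12.62 / 7.84
Y = 77.89 + 80.8942 / 7.84
Y = 77.89 + 10.3181
Y = 88.2081

88.2081


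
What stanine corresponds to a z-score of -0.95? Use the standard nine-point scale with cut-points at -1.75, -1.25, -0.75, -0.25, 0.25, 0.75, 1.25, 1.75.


Stanine boundaries: [-1.75, -1.25, -0.75, -0.25, 0.25, 0.75, 1.25, 1.75]
z = -0.95
Check each boundary:
  z >= -1.75 -> could be stanine 2
  z >= -1.25 -> could be stanine 3
  z < -0.75
  z < -0.25
  z < 0.25
  z < 0.75
  z < 1.25
  z < 1.75
Highest qualifying boundary gives stanine = 3

3


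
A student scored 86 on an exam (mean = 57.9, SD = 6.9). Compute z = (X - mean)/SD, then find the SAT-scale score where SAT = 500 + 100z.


z = (X - mean) / SD = (86 - 57.9) / 6.9
z = 28.1 / 6.9
z = 4.0725
SAT-scale = SAT = 500 + 100z
Carry z at full precision (z = 28.1 / 6.9) into the conversion:
SAT-scale = 500 + 100 * (28.1 / 6.9) = 500 + 2810 / 6.9
SAT-scale = 500 + 407.2464
SAT-scale = 907.2464

907.2464


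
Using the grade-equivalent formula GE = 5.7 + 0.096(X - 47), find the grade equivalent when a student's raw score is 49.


raw - median = 49 - 47 = 2
slope * diff = 0.096 * 2 = 0.192
GE = 5.7 + 0.192
GE = 5.892

5.892


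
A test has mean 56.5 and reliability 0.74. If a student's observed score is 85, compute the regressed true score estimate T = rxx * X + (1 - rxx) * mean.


T_est = rxx * X + (1 - rxx) * mean
T_est = 0.74 * 85 + 0.26 * 56.5
T_est = 62.9 + 14.69
T_est = 77.59

77.59


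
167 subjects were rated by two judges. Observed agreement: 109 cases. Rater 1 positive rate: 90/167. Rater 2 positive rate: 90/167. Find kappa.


P_o = 109/167 = 0.652695
P_e = (90*90 + 77*77) / 27889 = 0.50303
kappa = (P_o - P_e) / (1 - P_e)
kappa = (0.652695 - 0.50303) / (1 - 0.50303)
kappa = 0.3012

0.3012


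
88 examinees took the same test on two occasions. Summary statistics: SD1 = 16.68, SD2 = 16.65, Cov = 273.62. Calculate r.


r = cov(X,Y) / (SD_X * SD_Y)
r = 273.62 / (16.68 * 16.65)
r = 273.62 / 277.722
r = 0.9852

0.9852


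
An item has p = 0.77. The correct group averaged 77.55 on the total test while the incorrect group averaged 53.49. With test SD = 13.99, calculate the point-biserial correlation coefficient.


q = 1 - p = 0.23
rpb = ((M1 - M0) / SD) * sqrt(p * q)
rpb = ((77.55 - 53.49) / 13.99) * sqrt(0.77 * 0.23)
rpb = 0.7237

0.7237


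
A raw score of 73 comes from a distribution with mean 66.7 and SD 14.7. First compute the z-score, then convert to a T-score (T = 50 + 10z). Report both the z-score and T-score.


z = (X - mean) / SD = (73 - 66.7) / 14.7
z = 6.3 / 14.7
z = 0.4286
T-score = T = 50 + 10z
Carry z at full precision (z = 6.3 / 14.7) into the conversion:
T-score = 50 + 10 * (6.3 / 14.7) = 50 + 63 / 14.7
T-score = 50 + 4.2857
T-score = 54.2857

54.2857
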